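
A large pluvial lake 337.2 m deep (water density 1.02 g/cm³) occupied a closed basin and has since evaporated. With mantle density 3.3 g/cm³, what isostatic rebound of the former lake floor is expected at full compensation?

104 m

u = d ρ_w/ρ_m = 337.2 m × 1.02/3.3 = 104 m.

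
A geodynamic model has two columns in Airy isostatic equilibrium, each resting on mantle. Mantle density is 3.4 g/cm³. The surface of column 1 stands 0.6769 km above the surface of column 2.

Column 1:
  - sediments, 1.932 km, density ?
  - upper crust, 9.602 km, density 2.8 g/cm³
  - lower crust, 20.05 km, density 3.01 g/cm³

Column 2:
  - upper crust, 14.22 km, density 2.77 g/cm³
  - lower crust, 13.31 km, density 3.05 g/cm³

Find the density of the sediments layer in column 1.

2.19 g/cm³

Take the compensation level at the base of the deeper column (depth z_c below the surface of column 1) and equate Σ ρ_i t_i down to z_c; mantle fills any gap and the z_c terms cancel.
Column 1: 1.932×ρ + 9.602×2.8 + 20.05×3.01 + (z_c − 31.584)×3.4
Column 2: 0.6769×0 + 14.22×2.77 + 13.31×3.05 + (z_c − 0.6769 − 27.53)×3.4
The z_c×3.4 term appears on both sides and cancels. Collect the known terms of each column as K = Σ(ρt)_known − 3.4 × (depth of known layers): K_1 = 87.2361 − 3.4×31.584 = −20.1495; K_2 = 79.9849 − 3.4×(0.6769 + 27.53) = −15.91856.
Balance: K_1 + 1.932×ρ = K_2, so ρ = (K_2 − K_1)/1.932 = 4.23094/1.932 = 2.19 g/cm³.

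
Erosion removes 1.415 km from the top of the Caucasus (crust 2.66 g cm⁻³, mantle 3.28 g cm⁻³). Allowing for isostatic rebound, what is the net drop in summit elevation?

Rebound u = e ρ_c/ρ_m = 1.415 km × 2.66/3.28 = 1.148 km.
Net surface drop = e − u = 1.415 km − 1.148 km = e (ρ_m − ρ_c)/ρ_m = 0.267 km.

0.267 km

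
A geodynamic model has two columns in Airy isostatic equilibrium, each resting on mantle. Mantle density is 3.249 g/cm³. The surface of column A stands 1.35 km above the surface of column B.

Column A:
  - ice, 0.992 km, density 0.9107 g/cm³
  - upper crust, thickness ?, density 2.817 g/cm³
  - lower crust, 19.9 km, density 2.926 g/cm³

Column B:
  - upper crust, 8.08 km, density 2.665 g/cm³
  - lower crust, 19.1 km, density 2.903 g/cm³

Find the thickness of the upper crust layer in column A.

16.1 km

Take the compensation level at the base of the deeper column (depth z_c below the surface of column A) and equate Σ ρ_i t_i down to z_c; mantle fills any gap and the z_c terms cancel.
Column A: 0.992×0.9107 + x×2.817 + 19.9×2.926 + (z_c − 20.892 − x)×3.249
Column B: 1.35×0 + 8.08×2.665 + 19.1×2.903 + (z_c − 1.35 − 27.18)×3.249
The z_c×3.249 term appears on both sides and cancels. Collect the known terms of each column as K = Σ(ρt)_known − 3.249 × (depth of known layers): K_A = 59.1308144 − 3.249×20.892 = −8.7472936; K_B = 76.9805 − 3.249×(1.35 + 27.18) = −15.71347.
Balance: K_A − x×(3.249 − 2.817) = K_B, so x = (K_A − K_B)/(3.249 − 2.817) = 6.96618/0.432 = 16.1 km.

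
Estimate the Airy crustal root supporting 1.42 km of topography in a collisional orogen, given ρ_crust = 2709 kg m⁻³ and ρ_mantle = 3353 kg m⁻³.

In Airy isostatic equilibrium: the weight of the topography is balanced by the buoyancy of the root, ρ_c h = (ρ_m − ρ_c) r.
r = h · ρ_c / (ρ_m − ρ_c) = 1.42 km × 2709 / (3353 − 2709) = 5.97 km.

5.97 km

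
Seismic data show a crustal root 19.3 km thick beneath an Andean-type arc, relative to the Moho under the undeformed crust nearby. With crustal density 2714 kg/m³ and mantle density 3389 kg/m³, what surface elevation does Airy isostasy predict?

Isostatic balance requires: ρ_c h = (ρ_m − ρ_c) r.
h = r (ρ_m − ρ_c) / ρ_c = 19.3 km × (3389 − 2714) / 2714 = 4.8 km.

4.8 km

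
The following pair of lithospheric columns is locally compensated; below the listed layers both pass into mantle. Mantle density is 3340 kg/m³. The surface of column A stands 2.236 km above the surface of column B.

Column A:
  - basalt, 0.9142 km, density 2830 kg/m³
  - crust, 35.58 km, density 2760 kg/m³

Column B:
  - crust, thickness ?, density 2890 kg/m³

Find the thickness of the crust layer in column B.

Take the compensation level at the base of the deeper column (depth z_c below the surface of column A) and equate Σ ρ_i t_i down to z_c; mantle fills any gap and the z_c terms cancel.
Column A: 0.9142×2830 + 35.58×2760 + (z_c − 36.4942)×3340
Column B: 2.236×0 + x×2890 + (z_c − 2.236 − 0 − x)×3340
The z_c×3340 term appears on both sides and cancels. Collect the known terms of each column as K = Σ(ρt)_known − 3340 × (depth of known layers): K_A = 100787.986 − 3340×36.4942 = −21102.642; K_B = 0 − 3340×(2.236 + 0) = −7468.24.
Balance: K_A = K_B − x×(3340 − 2890), so x = (K_B − K_A)/(3340 − 2890) = 13634.4/450 = 30.3 km.

30.3 km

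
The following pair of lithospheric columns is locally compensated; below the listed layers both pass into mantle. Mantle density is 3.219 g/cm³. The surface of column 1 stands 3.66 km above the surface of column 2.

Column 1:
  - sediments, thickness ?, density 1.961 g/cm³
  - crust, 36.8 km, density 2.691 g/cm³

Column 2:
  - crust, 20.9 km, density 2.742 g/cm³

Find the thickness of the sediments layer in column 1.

Take the compensation level at the base of the deeper column (depth z_c below the surface of column 1) and equate Σ ρ_i t_i down to z_c; mantle fills any gap and the z_c terms cancel.
Column 1: x×1.961 + 36.8×2.691 + (z_c − 36.8 − x)×3.219
Column 2: 3.66×0 + 20.9×2.742 + (z_c − 3.66 − 20.9)×3.219
The z_c×3.219 term appears on both sides and cancels. Collect the known terms of each column as K = Σ(ρt)_known − 3.219 × (depth of known layers): K_1 = 99.0288 − 3.219×36.8 = −19.4304; K_2 = 57.3078 − 3.219×(3.66 + 20.9) = −21.75084.
Balance: K_1 − x×(3.219 − 1.961) = K_2, so x = (K_1 − K_2)/(3.219 − 1.961) = 2.32044/1.258 = 1.84 km.

1.84 km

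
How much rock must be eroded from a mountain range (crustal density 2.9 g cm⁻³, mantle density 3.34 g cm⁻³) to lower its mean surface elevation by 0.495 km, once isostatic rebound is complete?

3.76 km

Net drop Δ = e − u = e − e ρ_c/ρ_m = e (ρ_m − ρ_c)/ρ_m.
e = Δ ρ_m/(ρ_m − ρ_c) = 0.495 km × 3.34/0.44 = 3.76 km.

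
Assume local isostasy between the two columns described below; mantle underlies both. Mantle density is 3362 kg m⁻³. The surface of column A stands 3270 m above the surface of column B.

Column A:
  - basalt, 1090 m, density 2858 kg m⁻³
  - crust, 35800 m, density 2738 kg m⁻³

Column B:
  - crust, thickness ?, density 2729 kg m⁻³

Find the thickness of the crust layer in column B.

18800 m

Take the compensation level at the base of the deeper column (depth z_c below the surface of column A) and equate Σ ρ_i t_i down to z_c; mantle fills any gap and the z_c terms cancel.
Column A: 1090×2858 + 35800×2738 + (z_c − 36890)×3362
Column B: 3270×0 + x×2729 + (z_c − 3270 − 0 − x)×3362
The z_c×3362 term appears on both sides and cancels. Collect the known terms of each column as K = Σ(ρt)_known − 3362 × (depth of known layers): K_A = 101135620 − 3362×36890 = −22888560; K_B = 0 − 3362×(3270 + 0) = −10993740.
Balance: K_A = K_B − x×(3362 − 2729), so x = (K_B − K_A)/(3362 − 2729) = 11894800/633 = 18800 m.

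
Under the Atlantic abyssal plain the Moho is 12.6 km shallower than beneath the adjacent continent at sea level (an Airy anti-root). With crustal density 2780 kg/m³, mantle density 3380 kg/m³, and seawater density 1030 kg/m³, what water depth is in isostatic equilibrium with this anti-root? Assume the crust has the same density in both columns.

Replacing a thickness d of crust by seawater at the top must be balanced by replacing crust with mantle at the base: d (ρ_c − ρ_w) = a (ρ_m − ρ_c).
d = a (ρ_m − ρ_c)/(ρ_c − ρ_w) = 12.6 km × 600/1750 = 4.32 km.

4.32 km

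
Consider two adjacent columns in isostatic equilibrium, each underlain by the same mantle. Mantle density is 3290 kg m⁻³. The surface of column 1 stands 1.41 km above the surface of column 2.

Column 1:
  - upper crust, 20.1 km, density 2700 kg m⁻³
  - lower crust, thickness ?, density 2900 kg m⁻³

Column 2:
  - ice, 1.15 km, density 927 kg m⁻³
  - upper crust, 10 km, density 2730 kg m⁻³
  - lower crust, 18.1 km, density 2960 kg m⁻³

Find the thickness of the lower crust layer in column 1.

18.1 km

Take the compensation level at the base of the deeper column (depth z_c below the surface of column 1) and equate Σ ρ_i t_i down to z_c; mantle fills any gap and the z_c terms cancel.
Column 1: 20.1×2700 + x×2900 + (z_c − 20.1 − x)×3290
Column 2: 1.41×0 + 1.15×927 + 10×2730 + 18.1×2960 + (z_c − 1.41 − 29.25)×3290
The z_c×3290 term appears on both sides and cancels. Collect the known terms of each column as K = Σ(ρt)_known − 3290 × (depth of known layers): K_1 = 54270 − 3290×20.1 = −11859; K_2 = 81942.05 − 3290×(1.41 + 29.25) = −18929.35.
Balance: K_1 − x×(3290 − 2900) = K_2, so x = (K_1 − K_2)/(3290 − 2900) = 7070.35/390 = 18.1 km.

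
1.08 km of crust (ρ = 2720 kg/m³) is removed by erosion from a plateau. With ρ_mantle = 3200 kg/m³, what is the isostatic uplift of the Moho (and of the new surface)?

0.918 km

Unloading: uplift u = e ρ_c/ρ_m = 1.08 km × 2720/3200 = 0.918 km.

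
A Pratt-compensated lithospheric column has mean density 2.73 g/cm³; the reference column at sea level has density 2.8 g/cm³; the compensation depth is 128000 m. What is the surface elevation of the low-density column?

ρ_ref D = ρ (D + h) → h = D (ρ_ref − ρ)/ρ.
h = 128000 m × (2.8 − 2.73)/2.73 = 3280 m.

3280 m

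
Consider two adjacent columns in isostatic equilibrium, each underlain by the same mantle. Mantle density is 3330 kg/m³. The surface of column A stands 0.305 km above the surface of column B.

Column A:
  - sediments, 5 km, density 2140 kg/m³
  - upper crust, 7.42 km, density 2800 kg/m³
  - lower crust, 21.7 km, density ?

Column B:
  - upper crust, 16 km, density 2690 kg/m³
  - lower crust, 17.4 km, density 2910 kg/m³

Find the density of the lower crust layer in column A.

2930 kg/m³

Take the compensation level at the base of the deeper column (depth z_c below the surface of column A) and equate Σ ρ_i t_i down to z_c; mantle fills any gap and the z_c terms cancel.
Column A: 5×2140 + 7.42×2800 + 21.7×ρ + (z_c − 34.12)×3330
Column B: 0.305×0 + 16×2690 + 17.4×2910 + (z_c − 0.305 − 33.4)×3330
The z_c×3330 term appears on both sides and cancels. Collect the known terms of each column as K = Σ(ρt)_known − 3330 × (depth of known layers): K_A = 31476 − 3330×34.12 = −82143.6; K_B = 93674 − 3330×(0.305 + 33.4) = −18563.65.
Balance: K_A + 21.7×ρ = K_B, so ρ = (K_B − K_A)/21.7 = 63580/21.7 = 2930 kg/m³.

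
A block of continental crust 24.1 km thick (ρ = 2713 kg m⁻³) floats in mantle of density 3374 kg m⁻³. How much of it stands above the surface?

4.72 km

Floating equilibrium: submerged depth d = t ρ_obj/ρ_fluid = 24.1 km × 2713/3374 = 19.38 km.
Freeboard = t − d = 24.1 km − 19.38 km = 4.72 km.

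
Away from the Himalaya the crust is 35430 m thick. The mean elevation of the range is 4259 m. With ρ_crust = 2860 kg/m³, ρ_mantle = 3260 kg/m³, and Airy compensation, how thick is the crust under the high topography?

70100 m

Root depth r = h ρ_c / (ρ_m − ρ_c) = 4259 m × 2860 / 400 = 30450 m.
Total thickness = T + h + r = 35430 m + 4259 m + 30450 m = 70100 m.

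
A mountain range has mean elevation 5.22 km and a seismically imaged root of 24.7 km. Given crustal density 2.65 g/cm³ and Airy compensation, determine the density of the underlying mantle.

Airy balance: ρ_c h = (ρ_m − ρ_c) r → ρ_m = ρ_c (1 + h/r).
ρ_m = 2.65 × (1 + 5.22 km/24.7 km) = 3.21 g/cm³.

3.21 g/cm³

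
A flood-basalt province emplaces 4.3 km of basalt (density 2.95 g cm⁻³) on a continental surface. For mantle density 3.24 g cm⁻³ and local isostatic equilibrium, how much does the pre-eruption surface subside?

3.92 km

Subaerial loading: s = t ρ_load / ρ_m.
s = 4.3 km × 2.95/3.24 = 3.92 km.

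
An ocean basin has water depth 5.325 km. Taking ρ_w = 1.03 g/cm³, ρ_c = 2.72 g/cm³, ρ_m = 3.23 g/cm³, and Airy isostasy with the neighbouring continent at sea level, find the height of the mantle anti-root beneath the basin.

17.6 km

Balancing pressure at the compensation depth: replacing crust with seawater at the top is compensated by replacing crust with mantle at the base: d (ρ_c − ρ_w) = a (ρ_m − ρ_c).
a = d (ρ_c − ρ_w)/(ρ_m − ρ_c) = 5.325 km × 1.69/0.51 = 17.6 km.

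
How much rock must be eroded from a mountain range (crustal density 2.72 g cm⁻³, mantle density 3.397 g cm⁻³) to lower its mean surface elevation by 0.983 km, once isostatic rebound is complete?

4.93 km

Net drop Δ = e − u = e − e ρ_c/ρ_m = e (ρ_m − ρ_c)/ρ_m.
e = Δ ρ_m/(ρ_m − ρ_c) = 0.983 km × 3.397/0.677 = 4.93 km.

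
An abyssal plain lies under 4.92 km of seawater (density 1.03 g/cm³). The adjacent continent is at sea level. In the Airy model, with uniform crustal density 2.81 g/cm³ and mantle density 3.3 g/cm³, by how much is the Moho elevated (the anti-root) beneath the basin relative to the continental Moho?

17.9 km

Isostatic balance requires: replacing crust with seawater at the top is compensated by replacing crust with mantle at the base: d (ρ_c − ρ_w) = a (ρ_m − ρ_c).
a = d (ρ_c − ρ_w)/(ρ_m − ρ_c) = 4.92 km × 1.78/0.49 = 17.9 km.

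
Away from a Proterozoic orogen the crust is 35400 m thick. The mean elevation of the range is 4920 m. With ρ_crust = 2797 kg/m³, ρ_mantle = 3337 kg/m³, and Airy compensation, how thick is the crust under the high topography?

Root depth r = h ρ_c / (ρ_m − ρ_c) = 4920 m × 2797 / 540 = 25480 m.
Total thickness = T + h + r = 35400 m + 4920 m + 25480 m = 65800 m.

65800 m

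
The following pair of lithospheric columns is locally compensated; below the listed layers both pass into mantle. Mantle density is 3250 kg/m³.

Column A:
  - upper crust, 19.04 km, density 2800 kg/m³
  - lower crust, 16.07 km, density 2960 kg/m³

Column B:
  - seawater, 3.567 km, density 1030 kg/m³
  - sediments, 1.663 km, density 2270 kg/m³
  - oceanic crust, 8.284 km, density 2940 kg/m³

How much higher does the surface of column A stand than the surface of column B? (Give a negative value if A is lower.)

For any compensation level in the mantle, the mantle terms cancel and isostasy reduces to e = (Σt_A − Σt_B) − (Σ(ρt)_A − Σ(ρt)_B) / ρ_m.
Σt_A = 35.11 km; Σt_B = 13.514 km; Σ(ρt)_A = 100879.2; Σ(ρt)_B = 31803.98 (in km·kg/m³).
e = (35.11 − 13.514) − (100879.2 − 31803.98) / 3250 = 0.342 km.

0.342 km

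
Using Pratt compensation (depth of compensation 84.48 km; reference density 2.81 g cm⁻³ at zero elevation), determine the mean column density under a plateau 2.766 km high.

2.72 g cm⁻³

Pratt balance: ρ_ref D = ρ (D + h).
ρ = ρ_ref D/(D + h) = 2.81 × 84.48 km/(84.48 km + 2.766 km) = 2.72 g cm⁻³.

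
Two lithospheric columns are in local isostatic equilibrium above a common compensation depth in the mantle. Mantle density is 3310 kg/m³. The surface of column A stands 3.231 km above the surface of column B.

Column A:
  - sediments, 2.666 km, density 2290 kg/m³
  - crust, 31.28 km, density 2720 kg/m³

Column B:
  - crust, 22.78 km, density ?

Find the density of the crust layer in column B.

Take the compensation level at the base of the deeper column (depth z_c below the surface of column A) and equate Σ ρ_i t_i down to z_c; mantle fills any gap and the z_c terms cancel.
Column A: 2.666×2290 + 31.28×2720 + (z_c − 33.946)×3310
Column B: 3.231×0 + 22.78×ρ + (z_c − 3.231 − 22.78)×3310
The z_c×3310 term appears on both sides and cancels. Collect the known terms of each column as K = Σ(ρt)_known − 3310 × (depth of known layers): K_A = 91186.74 − 3310×33.946 = −21174.52; K_B = 0 − 3310×(3.231 + 22.78) = −86096.41.
Balance: K_A = K_B + 22.78×ρ, so ρ = (K_A − K_B)/22.78 = 64921.9/22.78 = 2850 kg/m³.

2850 kg/m³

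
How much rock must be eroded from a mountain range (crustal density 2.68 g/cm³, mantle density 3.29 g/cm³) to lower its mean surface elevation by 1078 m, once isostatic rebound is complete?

Net drop Δ = e − u = e − e ρ_c/ρ_m = e (ρ_m − ρ_c)/ρ_m.
e = Δ ρ_m/(ρ_m − ρ_c) = 1078 m × 3.29/0.61 = 5810 m.

5810 m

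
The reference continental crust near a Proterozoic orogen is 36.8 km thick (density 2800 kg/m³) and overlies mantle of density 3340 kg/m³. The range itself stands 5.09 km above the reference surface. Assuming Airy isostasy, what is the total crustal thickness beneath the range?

Root depth r = h ρ_c / (ρ_m − ρ_c) = 5.09 km × 2800 / 540 = 26.39 km.
Total thickness = T + h + r = 36.8 km + 5.09 km + 26.39 km = 68.3 km.

68.3 km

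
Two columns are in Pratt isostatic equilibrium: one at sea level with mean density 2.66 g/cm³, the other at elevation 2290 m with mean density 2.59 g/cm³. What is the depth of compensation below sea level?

ρ_ref D = ρ (D + h) → D (ρ_ref − ρ) = ρ h.
D = ρ h/(ρ_ref − ρ) = 2.59 × 2290 m/(2.66 − 2.59) = 84700 m.

84700 m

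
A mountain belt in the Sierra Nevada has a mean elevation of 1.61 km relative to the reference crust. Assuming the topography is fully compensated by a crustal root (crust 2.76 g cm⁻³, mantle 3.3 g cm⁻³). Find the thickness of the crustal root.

8.23 km

Isostatic balance requires: the weight of the topography is balanced by the buoyancy of the root, ρ_c h = (ρ_m − ρ_c) r.
r = h · ρ_c / (ρ_m − ρ_c) = 1.61 km × 2.76 / (3.3 − 2.76) = 8.23 km.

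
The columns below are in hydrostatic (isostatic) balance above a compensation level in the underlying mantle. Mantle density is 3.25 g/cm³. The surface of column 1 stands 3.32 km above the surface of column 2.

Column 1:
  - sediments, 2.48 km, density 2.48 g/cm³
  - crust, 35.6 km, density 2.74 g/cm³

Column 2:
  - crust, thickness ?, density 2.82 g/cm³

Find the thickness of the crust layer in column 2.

Take the compensation level at the base of the deeper column (depth z_c below the surface of column 1) and equate Σ ρ_i t_i down to z_c; mantle fills any gap and the z_c terms cancel.
Column 1: 2.48×2.48 + 35.6×2.74 + (z_c − 38.08)×3.25
Column 2: 3.32×0 + x×2.82 + (z_c − 3.32 − 0 − x)×3.25
The z_c×3.25 term appears on both sides and cancels. Collect the known terms of each column as K = Σ(ρt)_known − 3.25 × (depth of known layers): K_1 = 103.6944 − 3.25×38.08 = −20.0656; K_2 = 0 − 3.25×(3.32 + 0) = −10.79.
Balance: K_1 = K_2 − x×(3.25 − 2.82), so x = (K_2 − K_1)/(3.25 − 2.82) = 9.2756/0.43 = 21.6 km.

21.6 km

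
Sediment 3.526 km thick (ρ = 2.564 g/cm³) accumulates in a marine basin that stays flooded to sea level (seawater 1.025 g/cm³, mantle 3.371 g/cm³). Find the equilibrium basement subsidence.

2.31 km

Submarine loading: the sediment displaces seawater, and the subsidence is in turn flooded, so s (ρ_m − ρ_w) = t (ρ_sed − ρ_w).
s = 3.526 km × (2.564 − 1.025) / (3.371 − 1.025) = 2.31 km.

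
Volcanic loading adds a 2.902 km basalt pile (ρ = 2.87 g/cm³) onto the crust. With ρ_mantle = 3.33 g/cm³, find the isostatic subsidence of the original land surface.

Subaerial loading: s = t ρ_load / ρ_m.
s = 2.902 km × 2.87/3.33 = 2.5 km.

2.5 km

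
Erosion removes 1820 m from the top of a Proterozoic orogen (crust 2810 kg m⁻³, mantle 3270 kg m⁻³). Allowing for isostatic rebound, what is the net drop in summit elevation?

Rebound u = e ρ_c/ρ_m = 1820 m × 2810/3270 = 1564 m.
Net surface drop = e − u = 1820 m − 1564 m = e (ρ_m − ρ_c)/ρ_m = 256 m.

256 m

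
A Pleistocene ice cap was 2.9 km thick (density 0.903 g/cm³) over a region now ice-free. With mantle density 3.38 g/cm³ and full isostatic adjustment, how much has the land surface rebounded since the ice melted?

Removing the load lets mantle flow back in; uplift u satisfies ρ_ice t = ρ_m u.
u = t ρ_ice/ρ_m = 2.9 km × 0.903/3.38 = 0.775 km.

0.775 km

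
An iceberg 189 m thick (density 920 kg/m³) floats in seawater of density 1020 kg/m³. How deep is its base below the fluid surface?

170 m

Draft d = t ρ_obj/ρ_fluid = 189 m × 920/1020 = 170 m.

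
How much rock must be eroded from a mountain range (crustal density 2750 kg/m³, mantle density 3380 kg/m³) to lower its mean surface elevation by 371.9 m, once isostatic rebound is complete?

2000 m

Net drop Δ = e − u = e − e ρ_c/ρ_m = e (ρ_m − ρ_c)/ρ_m.
e = Δ ρ_m/(ρ_m − ρ_c) = 371.9 m × 3380/630 = 2000 m.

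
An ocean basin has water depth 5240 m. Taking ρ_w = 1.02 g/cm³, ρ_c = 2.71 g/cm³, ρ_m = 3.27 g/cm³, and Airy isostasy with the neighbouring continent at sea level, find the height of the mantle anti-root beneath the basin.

15800 m

In Airy isostatic equilibrium: replacing crust with seawater at the top is compensated by replacing crust with mantle at the base: d (ρ_c − ρ_w) = a (ρ_m − ρ_c).
a = d (ρ_c − ρ_w)/(ρ_m − ρ_c) = 5240 m × 1.69/0.56 = 15800 m.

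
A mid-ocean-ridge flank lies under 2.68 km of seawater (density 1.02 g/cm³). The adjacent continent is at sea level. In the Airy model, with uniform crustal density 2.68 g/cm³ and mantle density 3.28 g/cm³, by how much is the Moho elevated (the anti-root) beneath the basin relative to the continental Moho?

7.41 km

Equating mass per unit area of the two columns: replacing crust with seawater at the top is compensated by replacing crust with mantle at the base: d (ρ_c − ρ_w) = a (ρ_m − ρ_c).
a = d (ρ_c − ρ_w)/(ρ_m − ρ_c) = 2.68 km × 1.66/0.6 = 7.41 km.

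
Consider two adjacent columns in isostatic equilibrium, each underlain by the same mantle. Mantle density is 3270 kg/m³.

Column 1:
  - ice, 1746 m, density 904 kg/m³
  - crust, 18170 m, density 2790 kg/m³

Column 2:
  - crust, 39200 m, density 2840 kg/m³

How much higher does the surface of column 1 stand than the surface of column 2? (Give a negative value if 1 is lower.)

For any compensation level in the mantle, the mantle terms cancel and isostasy reduces to e = (Σt_1 − Σt_2) − (Σ(ρt)_1 − Σ(ρt)_2) / ρ_m.
Σt_1 = 19916 m; Σt_2 = 39200 m; Σ(ρt)_1 = 52272684; Σ(ρt)_2 = 111328000 (in m·kg/m³).
e = (19916 − 39200) − (52272684 − 111328000) / 3270 = −1220 m.

−1220 m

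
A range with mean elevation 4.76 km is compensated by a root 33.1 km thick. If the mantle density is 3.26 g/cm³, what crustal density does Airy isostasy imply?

2.85 g/cm³

ρ_c h = (ρ_m − ρ_c) r → ρ_c (h + r) = ρ_m r → ρ_c = ρ_m r / (h + r).
ρ_c = 3.26 × 33.1 km / (4.76 km + 33.1 km) = 2.85 g/cm³.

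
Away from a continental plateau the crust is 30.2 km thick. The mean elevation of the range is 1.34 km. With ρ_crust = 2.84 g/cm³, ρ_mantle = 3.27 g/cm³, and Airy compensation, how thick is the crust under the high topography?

40.4 km

Root depth r = h ρ_c / (ρ_m − ρ_c) = 1.34 km × 2.84 / 0.43 = 8.85 km.
Total thickness = T + h + r = 30.2 km + 1.34 km + 8.85 km = 40.4 km.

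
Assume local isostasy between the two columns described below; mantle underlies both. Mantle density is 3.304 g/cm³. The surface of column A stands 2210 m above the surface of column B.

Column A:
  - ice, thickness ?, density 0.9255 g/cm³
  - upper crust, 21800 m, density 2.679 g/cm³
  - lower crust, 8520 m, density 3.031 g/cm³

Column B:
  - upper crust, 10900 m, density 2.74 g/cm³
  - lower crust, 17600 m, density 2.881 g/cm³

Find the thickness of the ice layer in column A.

Take the compensation level at the base of the deeper column (depth z_c below the surface of column A) and equate Σ ρ_i t_i down to z_c; mantle fills any gap and the z_c terms cancel.
Column A: x×0.9255 + 21800×2.679 + 8520×3.031 + (z_c − 30320 − x)×3.304
Column B: 2210×0 + 10900×2.74 + 17600×2.881 + (z_c − 2210 − 28500)×3.304
The z_c×3.304 term appears on both sides and cancels. Collect the known terms of each column as K = Σ(ρt)_known − 3.304 × (depth of known layers): K_A = 84226.32 − 3.304×30320 = −15950.96; K_B = 80571.6 − 3.304×(2210 + 28500) = −20894.24.
Balance: K_A − x×(3.304 − 0.9255) = K_B, so x = (K_A − K_B)/(3.304 − 0.9255) = 4943.28/2.3785 = 2080 m.

2080 m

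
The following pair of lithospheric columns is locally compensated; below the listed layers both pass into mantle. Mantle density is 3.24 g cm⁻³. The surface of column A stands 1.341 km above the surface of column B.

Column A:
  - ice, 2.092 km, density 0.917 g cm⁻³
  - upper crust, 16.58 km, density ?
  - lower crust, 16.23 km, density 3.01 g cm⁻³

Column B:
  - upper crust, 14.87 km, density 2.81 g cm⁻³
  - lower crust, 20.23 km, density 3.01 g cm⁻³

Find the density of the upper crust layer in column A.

2.83 g cm⁻³

Take the compensation level at the base of the deeper column (depth z_c below the surface of column A) and equate Σ ρ_i t_i down to z_c; mantle fills any gap and the z_c terms cancel.
Column A: 2.092×0.917 + 16.58×ρ + 16.23×3.01 + (z_c − 34.902)×3.24
Column B: 1.341×0 + 14.87×2.81 + 20.23×3.01 + (z_c − 1.341 − 35.1)×3.24
The z_c×3.24 term appears on both sides and cancels. Collect the known terms of each column as K = Σ(ρt)_known − 3.24 × (depth of known layers): K_A = 50.770664 − 3.24×34.902 = −62.311816; K_B = 102.677 − 3.24×(1.341 + 35.1) = −15.39184.
Balance: K_A + 16.58×ρ = K_B, so ρ = (K_B − K_A)/16.58 = 46.92/16.58 = 2.83 g cm⁻³.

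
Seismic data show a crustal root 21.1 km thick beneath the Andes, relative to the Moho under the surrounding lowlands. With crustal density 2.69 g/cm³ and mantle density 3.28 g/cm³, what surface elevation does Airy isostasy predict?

By Archimedes' principle applied to the lithosphere: ρ_c h = (ρ_m − ρ_c) r.
h = r (ρ_m − ρ_c) / ρ_c = 21.1 km × (3.28 − 2.69) / 2.69 = 4.63 km.

4.63 km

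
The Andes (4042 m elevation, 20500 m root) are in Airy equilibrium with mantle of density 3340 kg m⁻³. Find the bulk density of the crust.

2790 kg m⁻³

ρ_c h = (ρ_m − ρ_c) r → ρ_c (h + r) = ρ_m r → ρ_c = ρ_m r / (h + r).
ρ_c = 3340 × 20500 m / (4042 m + 20500 m) = 2790 kg m⁻³.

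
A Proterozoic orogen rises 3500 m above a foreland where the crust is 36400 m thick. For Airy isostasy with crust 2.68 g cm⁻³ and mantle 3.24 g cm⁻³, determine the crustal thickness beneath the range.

56600 m

Root depth r = h ρ_c / (ρ_m − ρ_c) = 3500 m × 2.68 / 0.56 = 16750 m.
Total thickness = T + h + r = 36400 m + 3500 m + 16750 m = 56600 m.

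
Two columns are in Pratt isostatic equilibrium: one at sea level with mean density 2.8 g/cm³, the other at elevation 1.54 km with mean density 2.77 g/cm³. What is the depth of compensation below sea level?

142 km

ρ_ref D = ρ (D + h) → D (ρ_ref − ρ) = ρ h.
D = ρ h/(ρ_ref − ρ) = 2.77 × 1.54 km/(2.8 − 2.77) = 142 km.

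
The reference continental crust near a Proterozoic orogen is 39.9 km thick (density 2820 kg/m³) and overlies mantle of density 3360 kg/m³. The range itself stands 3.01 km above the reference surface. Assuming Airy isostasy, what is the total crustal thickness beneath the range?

Root depth r = h ρ_c / (ρ_m − ρ_c) = 3.01 km × 2820 / 540 = 15.72 km.
Total thickness = T + h + r = 39.9 km + 3.01 km + 15.72 km = 58.6 km.

58.6 km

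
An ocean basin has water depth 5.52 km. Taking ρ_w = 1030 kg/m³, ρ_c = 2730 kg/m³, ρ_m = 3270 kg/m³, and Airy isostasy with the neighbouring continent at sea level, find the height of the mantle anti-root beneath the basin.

For local isostatic compensation: replacing crust with seawater at the top is compensated by replacing crust with mantle at the base: d (ρ_c − ρ_w) = a (ρ_m − ρ_c).
a = d (ρ_c − ρ_w)/(ρ_m − ρ_c) = 5.52 km × 1700/540 = 17.4 km.

17.4 km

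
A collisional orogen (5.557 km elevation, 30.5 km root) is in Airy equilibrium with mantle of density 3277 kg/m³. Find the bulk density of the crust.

2770 kg/m³

ρ_c h = (ρ_m − ρ_c) r → ρ_c (h + r) = ρ_m r → ρ_c = ρ_m r / (h + r).
ρ_c = 3277 × 30.5 km / (5.557 km + 30.5 km) = 2770 kg/m³.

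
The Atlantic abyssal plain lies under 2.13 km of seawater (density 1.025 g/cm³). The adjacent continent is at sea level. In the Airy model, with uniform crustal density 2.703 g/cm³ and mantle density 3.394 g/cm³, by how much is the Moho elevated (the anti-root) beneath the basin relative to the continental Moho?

5.17 km

For local isostatic compensation: replacing crust with seawater at the top is compensated by replacing crust with mantle at the base: d (ρ_c − ρ_w) = a (ρ_m − ρ_c).
a = d (ρ_c − ρ_w)/(ρ_m − ρ_c) = 2.13 km × 1.678/0.691 = 5.17 km.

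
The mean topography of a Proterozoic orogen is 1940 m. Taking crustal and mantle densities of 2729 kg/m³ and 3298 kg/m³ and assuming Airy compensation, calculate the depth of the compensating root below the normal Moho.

Balancing pressure at the compensation depth: the weight of the topography is balanced by the buoyancy of the root, ρ_c h = (ρ_m − ρ_c) r.
r = h · ρ_c / (ρ_m − ρ_c) = 1940 m × 2729 / (3298 − 2729) = 9300 m.

9300 m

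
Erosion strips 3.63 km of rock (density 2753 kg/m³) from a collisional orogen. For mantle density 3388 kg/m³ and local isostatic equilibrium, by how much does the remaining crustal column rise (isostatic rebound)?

Unloading: uplift u = e ρ_c/ρ_m = 3.63 km × 2753/3388 = 2.95 km.

2.95 km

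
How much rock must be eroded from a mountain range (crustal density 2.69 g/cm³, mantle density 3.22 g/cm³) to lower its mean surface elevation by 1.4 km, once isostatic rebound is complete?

Net drop Δ = e − u = e − e ρ_c/ρ_m = e (ρ_m − ρ_c)/ρ_m.
e = Δ ρ_m/(ρ_m − ρ_c) = 1.4 km × 3.22/0.53 = 8.51 km.

8.51 km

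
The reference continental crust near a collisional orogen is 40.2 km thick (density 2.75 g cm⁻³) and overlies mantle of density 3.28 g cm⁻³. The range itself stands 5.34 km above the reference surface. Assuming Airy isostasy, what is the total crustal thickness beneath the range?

Root depth r = h ρ_c / (ρ_m − ρ_c) = 5.34 km × 2.75 / 0.53 = 27.71 km.
Total thickness = T + h + r = 40.2 km + 5.34 km + 27.71 km = 73.2 km.

73.2 km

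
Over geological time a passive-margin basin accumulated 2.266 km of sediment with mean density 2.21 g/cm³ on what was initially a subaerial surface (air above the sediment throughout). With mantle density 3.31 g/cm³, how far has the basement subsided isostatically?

1.51 km

Subaerial load: s = t ρ_sed / ρ_m = 2.266 km × 2.21/3.31 = 1.51 km.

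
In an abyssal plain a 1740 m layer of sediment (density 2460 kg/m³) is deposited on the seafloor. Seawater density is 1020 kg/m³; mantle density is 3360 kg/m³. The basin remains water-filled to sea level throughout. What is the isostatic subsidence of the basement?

1070 m

Submarine loading: the sediment displaces seawater, and the subsidence is in turn flooded, so s (ρ_m − ρ_w) = t (ρ_sed − ρ_w).
s = 1740 m × (2460 − 1020) / (3360 − 1020) = 1070 m.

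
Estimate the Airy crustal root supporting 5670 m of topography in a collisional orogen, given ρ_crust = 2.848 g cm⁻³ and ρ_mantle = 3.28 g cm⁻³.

By Archimedes' principle applied to the lithosphere: the weight of the topography is balanced by the buoyancy of the root, ρ_c h = (ρ_m − ρ_c) r.
r = h · ρ_c / (ρ_m − ρ_c) = 5670 m × 2.848 / (3.28 − 2.848) = 37400 m.

37400 m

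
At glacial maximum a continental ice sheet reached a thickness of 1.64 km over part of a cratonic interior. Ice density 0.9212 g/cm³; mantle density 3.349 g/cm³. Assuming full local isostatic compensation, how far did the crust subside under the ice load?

Equating mass per unit area of the two columns: the ice load ρ_ice t is balanced by mantle displaced below, ρ_m s.
s = t ρ_ice / ρ_m = 1.64 km × 0.9212/3.349 = 0.451 km.

0.451 km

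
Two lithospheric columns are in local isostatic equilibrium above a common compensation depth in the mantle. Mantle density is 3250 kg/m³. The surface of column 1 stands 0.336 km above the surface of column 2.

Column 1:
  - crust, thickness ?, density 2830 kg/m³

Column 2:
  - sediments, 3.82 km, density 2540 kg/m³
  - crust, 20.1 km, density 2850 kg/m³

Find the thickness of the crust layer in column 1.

Take the compensation level at the base of the deeper column (depth z_c below the surface of column 1) and equate Σ ρ_i t_i down to z_c; mantle fills any gap and the z_c terms cancel.
Column 1: x×2830 + (z_c − 0 − x)×3250
Column 2: 0.336×0 + 3.82×2540 + 20.1×2850 + (z_c − 0.336 − 23.92)×3250
The z_c×3250 term appears on both sides and cancels. Collect the known terms of each column as K = Σ(ρt)_known − 3250 × (depth of known layers): K_1 = 0 − 3250×0 = 0; K_2 = 66987.8 − 3250×(0.336 + 23.92) = −11844.2.
Balance: K_1 − x×(3250 − 2830) = K_2, so x = (K_1 − K_2)/(3250 − 2830) = 11844.2/420 = 28.2 km.

28.2 km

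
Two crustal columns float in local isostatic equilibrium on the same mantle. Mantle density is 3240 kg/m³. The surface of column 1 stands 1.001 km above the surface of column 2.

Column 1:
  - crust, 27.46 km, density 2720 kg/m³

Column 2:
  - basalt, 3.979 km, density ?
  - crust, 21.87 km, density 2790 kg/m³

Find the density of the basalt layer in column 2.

Take the compensation level at the base of the deeper column (depth z_c below the surface of column 1) and equate Σ ρ_i t_i down to z_c; mantle fills any gap and the z_c terms cancel.
Column 1: 27.46×2720 + (z_c − 27.46)×3240
Column 2: 1.001×0 + 3.979×ρ + 21.87×2790 + (z_c − 1.001 − 25.849)×3240
The z_c×3240 term appears on both sides and cancels. Collect the known terms of each column as K = Σ(ρt)_known − 3240 × (depth of known layers): K_1 = 74691.2 − 3240×27.46 = −14279.2; K_2 = 61017.3 − 3240×(1.001 + 25.849) = −25976.7.
Balance: K_1 = K_2 + 3.979×ρ, so ρ = (K_1 − K_2)/3.979 = 11697.5/3.979 = 2940 kg/m³.

2940 kg/m³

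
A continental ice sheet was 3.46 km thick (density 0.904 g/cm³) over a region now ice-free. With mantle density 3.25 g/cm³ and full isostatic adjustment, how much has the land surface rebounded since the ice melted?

0.962 km

Removing the load lets mantle flow back in; uplift u satisfies ρ_ice t = ρ_m u.
u = t ρ_ice/ρ_m = 3.46 km × 0.904/3.25 = 0.962 km.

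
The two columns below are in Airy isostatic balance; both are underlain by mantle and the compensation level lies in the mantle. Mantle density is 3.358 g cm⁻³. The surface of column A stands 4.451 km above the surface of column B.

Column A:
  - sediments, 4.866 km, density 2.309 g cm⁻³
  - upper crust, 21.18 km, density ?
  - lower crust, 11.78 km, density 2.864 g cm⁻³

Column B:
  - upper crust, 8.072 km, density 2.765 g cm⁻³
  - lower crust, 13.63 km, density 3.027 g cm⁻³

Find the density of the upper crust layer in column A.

2.73 g cm⁻³

Take the compensation level at the base of the deeper column (depth z_c below the surface of column A) and equate Σ ρ_i t_i down to z_c; mantle fills any gap and the z_c terms cancel.
Column A: 4.866×2.309 + 21.18×ρ + 11.78×2.864 + (z_c − 37.826)×3.358
Column B: 4.451×0 + 8.072×2.765 + 13.63×3.027 + (z_c − 4.451 − 21.702)×3.358
The z_c×3.358 term appears on both sides and cancels. Collect the known terms of each column as K = Σ(ρt)_known − 3.358 × (depth of known layers): K_A = 44.973514 − 3.358×37.826 = −82.046194; K_B = 63.57709 − 3.358×(4.451 + 21.702) = −24.244684.
Balance: K_A + 21.18×ρ = K_B, so ρ = (K_B − K_A)/21.18 = 57.8015/21.18 = 2.73 g cm⁻³.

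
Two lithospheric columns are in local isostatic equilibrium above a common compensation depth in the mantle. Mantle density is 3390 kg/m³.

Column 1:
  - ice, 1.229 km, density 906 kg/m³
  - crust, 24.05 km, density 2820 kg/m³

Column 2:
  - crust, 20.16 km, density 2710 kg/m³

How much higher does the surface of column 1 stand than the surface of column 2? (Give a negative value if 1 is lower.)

For any compensation level in the mantle, the mantle terms cancel and isostasy reduces to e = (Σt_1 − Σt_2) − (Σ(ρt)_1 − Σ(ρt)_2) / ρ_m.
Σt_1 = 25.279 km; Σt_2 = 20.16 km; Σ(ρt)_1 = 68934.474; Σ(ρt)_2 = 54633.6 (in km·kg/m³).
e = (25.279 − 20.16) − (68934.474 − 54633.6) / 3390 = 0.9 km.

0.9 km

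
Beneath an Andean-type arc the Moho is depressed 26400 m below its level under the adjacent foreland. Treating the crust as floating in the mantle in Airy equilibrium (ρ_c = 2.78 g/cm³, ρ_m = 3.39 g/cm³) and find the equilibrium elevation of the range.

5790 m

For local isostatic compensation: ρ_c h = (ρ_m − ρ_c) r.
h = r (ρ_m − ρ_c) / ρ_c = 26400 m × (3.39 − 2.78) / 2.78 = 5790 m.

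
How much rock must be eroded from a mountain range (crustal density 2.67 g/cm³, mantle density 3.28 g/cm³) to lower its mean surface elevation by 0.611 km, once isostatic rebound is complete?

Net drop Δ = e − u = e − e ρ_c/ρ_m = e (ρ_m − ρ_c)/ρ_m.
e = Δ ρ_m/(ρ_m − ρ_c) = 0.611 km × 3.28/0.61 = 3.29 km.

3.29 km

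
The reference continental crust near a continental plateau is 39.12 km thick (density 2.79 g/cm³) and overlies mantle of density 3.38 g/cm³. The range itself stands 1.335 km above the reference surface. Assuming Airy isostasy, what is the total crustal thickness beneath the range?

Root depth r = h ρ_c / (ρ_m − ρ_c) = 1.335 km × 2.79 / 0.59 = 6.313 km.
Total thickness = T + h + r = 39.12 km + 1.335 km + 6.313 km = 46.8 km.

46.8 km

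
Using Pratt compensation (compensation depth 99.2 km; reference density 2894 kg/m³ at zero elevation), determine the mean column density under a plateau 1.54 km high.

Pratt balance: ρ_ref D = ρ (D + h).
ρ = ρ_ref D/(D + h) = 2894 × 99.2 km/(99.2 km + 1.54 km) = 2850 kg/m³.

2850 kg/m³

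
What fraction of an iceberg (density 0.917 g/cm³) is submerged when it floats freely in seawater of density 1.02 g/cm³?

Submerged fraction = ρ_obj/ρ_fluid = 0.917/1.02 = 89.9%.

89.9%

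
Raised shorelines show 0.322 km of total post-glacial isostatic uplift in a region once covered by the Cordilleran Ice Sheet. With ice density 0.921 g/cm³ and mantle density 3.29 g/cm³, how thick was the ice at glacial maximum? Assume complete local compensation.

u = t ρ_ice/ρ_m → t = u ρ_m/ρ_ice = 0.322 km × 3.29/0.921 = 1.15 km.

1.15 km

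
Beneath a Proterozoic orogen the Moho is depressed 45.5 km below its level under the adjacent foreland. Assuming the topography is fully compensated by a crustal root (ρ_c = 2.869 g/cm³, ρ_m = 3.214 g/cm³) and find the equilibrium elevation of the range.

5.47 km

In Airy isostatic equilibrium: ρ_c h = (ρ_m − ρ_c) r.
h = r (ρ_m − ρ_c) / ρ_c = 45.5 km × (3.214 − 2.869) / 2.869 = 5.47 km.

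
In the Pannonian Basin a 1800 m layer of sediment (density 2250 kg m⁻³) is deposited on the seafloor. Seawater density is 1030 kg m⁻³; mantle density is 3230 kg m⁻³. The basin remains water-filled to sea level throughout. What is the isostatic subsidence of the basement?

998 m

Submarine loading: the sediment displaces seawater, and the subsidence is in turn flooded, so s (ρ_m − ρ_w) = t (ρ_sed − ρ_w).
s = 1800 m × (2250 − 1030) / (3230 − 1030) = 998 m.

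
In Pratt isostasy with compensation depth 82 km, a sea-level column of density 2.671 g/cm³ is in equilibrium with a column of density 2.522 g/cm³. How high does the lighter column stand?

ρ_ref D = ρ (D + h) → h = D (ρ_ref − ρ)/ρ.
h = 82 km × (2.671 − 2.522)/2.522 = 4.84 km.

4.84 km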